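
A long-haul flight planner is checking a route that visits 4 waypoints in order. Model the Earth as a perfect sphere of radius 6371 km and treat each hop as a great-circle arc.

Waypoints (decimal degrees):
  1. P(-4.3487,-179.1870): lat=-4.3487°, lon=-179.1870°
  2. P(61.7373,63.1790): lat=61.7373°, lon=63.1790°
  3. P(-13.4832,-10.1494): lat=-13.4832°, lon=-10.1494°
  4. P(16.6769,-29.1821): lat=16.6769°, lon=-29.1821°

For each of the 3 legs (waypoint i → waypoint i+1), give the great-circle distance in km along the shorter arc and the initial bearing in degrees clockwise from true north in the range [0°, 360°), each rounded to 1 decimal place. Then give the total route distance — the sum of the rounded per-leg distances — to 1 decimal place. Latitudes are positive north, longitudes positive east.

Leg 1: dist=11854.0 km, bearing=334.0°
Leg 2: dist=10474.7 km, bearing=249.1°
Leg 3: dist=3952.0 km, bearing=327.5°
Total: 26280.7 km

Leg 1: φ1=-0.0758991, φ2=1.0775192, Δφ=1.1534183, Δλ=4.2300847 rad; a=sin²(Δφ/2)+cosφ1·cosφ2·sin²(Δλ/2)=0.6428904868; c=2·atan2(√a, √(1-a))=1.860617618; dist=6371·c=11853.995 ≈ 11854.0 km; running total=11854.0 km
Leg 1 bearing: y=sinΔλ·cosφ2=-0.41950035, x=cosφ1·sinφ2-sinφ1·cosφ2·cosΔλ=0.86159659; θ=atan2(y, x)=-25.9609° <0 so +360° → 334.0391° ≈ 334.0°
Leg 2: φ1=1.0775192, φ2=-0.2353262, Δφ=-1.3128454, Δλ=-1.2798220 rad; a=sin²(Δφ/2)+cosφ1·cosφ2·sin²(Δλ/2)=0.5366318351; c=2·atan2(√a, √(1-a))=1.644125697; dist=6371·c=10474.725 ≈ 10474.7 km; running total=22328.7 km
Leg 2 bearing: y=sinΔλ·cosφ2=-0.93156170, x=cosφ1·sinφ2-sinφ1·cosφ2·cosΔλ=-0.35612530; θ=atan2(y, x)=-110.9213° <0 so +360° → 249.0787° ≈ 249.1°
Leg 3: φ1=-0.2353262, φ2=0.2910668, Δφ=0.5263930, Δλ=-0.3321833 rad; a=sin²(Δφ/2)+cosφ1·cosφ2·sin²(Δλ/2)=0.0931498725; c=2·atan2(√a, √(1-a))=0.620306631; dist=6371·c=3951.974 ≈ 3952.0 km; running total=26280.7 km
Leg 3 bearing: y=sinΔλ·cosφ2=-0.31239108, x=cosφ1·sinφ2-sinφ1·cosφ2·cosΔλ=0.49020782; θ=atan2(y, x)=-32.5078° <0 so +360° → 327.4922° ≈ 327.5°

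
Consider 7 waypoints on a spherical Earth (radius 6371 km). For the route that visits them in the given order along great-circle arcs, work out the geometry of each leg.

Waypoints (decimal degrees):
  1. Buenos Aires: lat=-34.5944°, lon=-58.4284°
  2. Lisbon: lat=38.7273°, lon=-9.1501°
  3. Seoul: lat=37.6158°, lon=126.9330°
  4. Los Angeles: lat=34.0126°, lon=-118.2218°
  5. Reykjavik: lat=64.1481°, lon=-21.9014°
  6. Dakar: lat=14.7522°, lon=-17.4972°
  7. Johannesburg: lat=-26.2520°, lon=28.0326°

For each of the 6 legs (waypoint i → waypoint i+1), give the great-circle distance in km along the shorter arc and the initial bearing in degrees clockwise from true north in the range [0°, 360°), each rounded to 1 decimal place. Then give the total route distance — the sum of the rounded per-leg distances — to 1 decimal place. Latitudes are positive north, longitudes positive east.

Leg 1: dist=9601.1 km, bearing=36.3°
Leg 2: dist=10411.1 km, bearing=33.4°
Leg 3: dist=9589.7 km, bearing=48.9°
Leg 4: dist=6936.3 km, bearing=29.3°
Leg 5: dist=5503.0 km, bearing=174.4°
Leg 6: dist=6708.9 km, bearing=132.6°
Total: 48750.1 km

Leg 1: φ1=-0.6037862, φ2=0.6759189, Δφ=1.2797051, Δλ=0.8600686 rad; a=sin²(Δφ/2)+cosφ1·cosφ2·sin²(Δλ/2)=0.4681199160; c=2·atan2(√a, √(1-a))=1.506992878; dist=6371·c=9601.052 ≈ 9601.1 km; running total=9601.1 km
Leg 1 bearing: y=sinΔλ·cosφ2=0.59125245, x=cosφ1·sinφ2-sinφ1·cosφ2·cosΔλ=0.80396218; θ=atan2(y, x)=36.3316° ≈ 36.3°
Leg 2: φ1=0.6759189, φ2=0.6565196, Δφ=-0.0193993, Δλ=2.3750982 rad; a=sin²(Δφ/2)+cosφ1·cosφ2·sin²(Δλ/2)=0.5316463644; c=2·atan2(√a, √(1-a))=1.634131390; dist=6371·c=10411.051 ≈ 10411.1 km; running total=20012.2 km
Leg 2 bearing: y=sinΔλ·cosφ2=0.54942673, x=cosφ1·sinφ2-sinφ1·cosφ2·cosΔλ=0.83314123; θ=atan2(y, x)=33.4034° ≈ 33.4°
Leg 3: φ1=0.6565196, φ2=0.5936319, Δφ=-0.0628877, Δλ=-4.2787584 rad; a=sin²(Δφ/2)+cosφ1·cosφ2·sin²(Δλ/2)=0.4672302425; c=2·atan2(√a, √(1-a))=1.505209801; dist=6371·c=9589.692 ≈ 9589.7 km; running total=29601.9 km
Leg 3 bearing: y=sinΔλ·cosφ2=0.75219546, x=cosφ1·sinφ2-sinφ1·cosφ2·cosΔλ=0.65567260; θ=atan2(y, x)=48.9220° ≈ 48.9°
Leg 4: φ1=0.5936319, φ2=1.1195956, Δφ=0.5259637, Δλ=1.6811081 rad; a=sin²(Δφ/2)+cosφ1·cosφ2·sin²(Δλ/2)=0.2681977991; c=2·atan2(√a, √(1-a))=1.088737458; dist=6371·c=6936.346 ≈ 6936.3 km; running total=36538.2 km
Leg 4 bearing: y=sinΔλ·cosφ2=0.43339608, x=cosφ1·sinφ2-sinφ1·cosφ2·cosΔλ=0.77281226; θ=atan2(y, x)=29.2839° ≈ 29.3°
Leg 5: φ1=1.1195956, φ2=0.2574745, Δφ=-0.8621211, Δλ=0.0768678 rad; a=sin²(Δφ/2)+cosφ1·cosφ2·sin²(Δλ/2)=0.1752082993; c=2·atan2(√a, √(1-a))=0.863759965; dist=6371·c=5503.015 ≈ 5503.0 km; running total=42041.2 km
Leg 5 bearing: y=sinΔλ·cosφ2=0.07426075, x=cosφ1·sinφ2-sinφ1·cosφ2·cosΔλ=-0.75665497; θ=atan2(y, x)=174.3947° ≈ 174.4°
Leg 6: φ1=0.2574745, φ2=-0.4581838, Δφ=-0.7156583, Δλ=0.7946449 rad; a=sin²(Δφ/2)+cosφ1·cosφ2·sin²(Δλ/2)=0.2525298836; c=2·atan2(√a, √(1-a))=1.053030279; dist=6371·c=6708.856 ≈ 6708.9 km; running total=48750.1 km
Leg 6 bearing: y=sinΔλ·cosφ2=0.64001074, x=cosφ1·sinφ2-sinφ1·cosφ2·cosΔλ=-0.58772479; θ=atan2(y, x)=132.5614° ≈ 132.6°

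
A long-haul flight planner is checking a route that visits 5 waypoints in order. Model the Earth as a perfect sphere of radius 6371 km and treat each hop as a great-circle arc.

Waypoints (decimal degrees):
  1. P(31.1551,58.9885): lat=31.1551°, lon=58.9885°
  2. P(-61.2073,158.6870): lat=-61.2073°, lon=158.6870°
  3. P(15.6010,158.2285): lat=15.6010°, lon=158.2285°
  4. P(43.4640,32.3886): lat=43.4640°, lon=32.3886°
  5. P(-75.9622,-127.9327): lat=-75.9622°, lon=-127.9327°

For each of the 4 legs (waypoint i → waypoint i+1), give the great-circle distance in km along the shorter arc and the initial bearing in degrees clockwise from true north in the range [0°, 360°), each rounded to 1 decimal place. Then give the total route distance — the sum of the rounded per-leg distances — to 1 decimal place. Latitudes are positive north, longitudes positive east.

Leg 1: dist=13512.7 km, bearing=146.2°
Leg 2: dist=8540.8 km, bearing=359.5°
Leg 3: dist=11448.9 km, bearing=322.9°
Leg 4: dist=16281.3 km, bearing=188.5°
Total: 49783.7 km

Leg 1: φ1=0.5437591, φ2=-1.0682689, Δφ=-1.6120280, Δλ=1.7400671 rad; a=sin²(Δφ/2)+cosφ1·cosφ2·sin²(Δλ/2)=0.7614155898; c=2·atan2(√a, √(1-a))=2.120965188; dist=6371·c=13512.669 ≈ 13512.7 km; running total=13512.7 km
Leg 1 bearing: y=sinΔλ·cosφ2=0.47475834, x=cosφ1·sinφ2-sinφ1·cosφ2·cosΔλ=-0.70799158; θ=atan2(y, x)=146.1554° ≈ 146.2°
Leg 2: φ1=-1.0682689, φ2=0.2722888, Δφ=1.3405577, Δλ=-0.0080023 rad; a=sin²(Δφ/2)+cosφ1·cosφ2·sin²(Δλ/2)=0.3859025102; c=2·atan2(√a, √(1-a))=1.340572984; dist=6371·c=8540.790 ≈ 8540.8 km; running total=22053.5 km
Leg 2 bearing: y=sinΔλ·cosφ2=-0.00770743, x=cosφ1·sinφ2-sinφ1·cosφ2·cosΔλ=0.97358495; θ=atan2(y, x)=-0.4536° <0 so +360° → 359.5464° ≈ 359.5°
Leg 3: φ1=0.2722888, φ2=0.7585899, Δφ=0.4863011, Δλ=-2.1963206 rad; a=sin²(Δφ/2)+cosφ1·cosφ2·sin²(Δλ/2)=0.6121589442; c=2·atan2(√a, √(1-a))=1.797039357; dist=6371·c=11448.938 ≈ 11448.9 km; running total=33502.4 km
Leg 3 bearing: y=sinΔλ·cosφ2=-0.58837978, x=cosφ1·sinφ2-sinφ1·cosφ2·cosΔλ=0.77684665; θ=atan2(y, x)=-37.1401° <0 so +360° → 322.8599° ≈ 322.9°
Leg 4: φ1=0.7585899, φ2=-1.3257905, Δφ=-2.0843804, Δλ=-2.7981345 rad; a=sin²(Δφ/2)+cosφ1·cosφ2·sin²(Δλ/2)=0.9165630415; c=2·atan2(√a, √(1-a))=2.555532286; dist=6371·c=16281.296 ≈ 16281.3 km; running total=49783.7 km
Leg 4 bearing: y=sinΔλ·cosφ2=-0.08168159, x=cosφ1·sinφ2-sinφ1·cosφ2·cosΔλ=-0.54701832; θ=atan2(y, x)=-171.5073° <0 so +360° → 188.4927° ≈ 188.5°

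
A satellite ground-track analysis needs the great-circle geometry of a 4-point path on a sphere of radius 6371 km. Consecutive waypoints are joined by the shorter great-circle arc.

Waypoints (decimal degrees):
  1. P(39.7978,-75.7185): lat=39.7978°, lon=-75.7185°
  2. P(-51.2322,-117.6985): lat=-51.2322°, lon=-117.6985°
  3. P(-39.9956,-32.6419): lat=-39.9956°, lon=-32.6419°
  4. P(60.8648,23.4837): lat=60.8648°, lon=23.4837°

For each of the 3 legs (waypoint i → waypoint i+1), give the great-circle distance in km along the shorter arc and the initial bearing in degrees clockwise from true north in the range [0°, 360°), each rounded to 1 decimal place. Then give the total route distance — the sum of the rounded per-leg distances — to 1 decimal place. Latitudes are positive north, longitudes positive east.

Leg 1: dist=10911.6 km, bearing=205.0°
Leg 2: dist=6354.6 km, bearing=114.7°
Leg 3: dist=12309.5 km, bearing=25.6°
Total: 29575.7 km

Leg 1: φ1=0.6946026, φ2=-0.8941706, Δφ=-1.5887732, Δλ=-0.7326892 rad; a=sin²(Δφ/2)+cosφ1·cosφ2·sin²(Δλ/2)=0.5707167853; c=2·atan2(√a, √(1-a))=1.712705720; dist=6371·c=10911.648 ≈ 10911.6 km; running total=10911.6 km
Leg 1 bearing: y=sinΔλ·cosφ2=-0.41882420, x=cosφ1·sinφ2-sinφ1·cosφ2·cosΔλ=-0.89698542; θ=atan2(y, x)=-154.9710° <0 so +360° → 205.0290° ≈ 205.0°
Leg 2: φ1=-0.8941706, φ2=-0.6980549, Δφ=0.1961157, Δλ=1.4845177 rad; a=sin²(Δφ/2)+cosφ1·cosφ2·sin²(Δλ/2)=0.2287670703; c=2·atan2(√a, √(1-a))=0.997426715; dist=6371·c=6354.606 ≈ 6354.6 km; running total=17266.2 km
Leg 2 bearing: y=sinΔλ·cosφ2=0.76324417, x=cosφ1·sinφ2-sinφ1·cosφ2·cosΔλ=-0.35098309; θ=atan2(y, x)=114.6957° ≈ 114.7°
Leg 3: φ1=-0.6980549, φ2=1.0622912, Δφ=1.7603461, Δλ=0.9795765 rad; a=sin²(Δφ/2)+cosφ1·cosφ2·sin²(Δλ/2)=0.6767557895; c=2·atan2(√a, √(1-a))=1.932118753; dist=6371·c=12309.529 ≈ 12309.5 km; running total=29575.7 km
Leg 3 bearing: y=sinΔλ·cosφ2=0.40423111, x=cosφ1·sinφ2-sinφ1·cosφ2·cosΔλ=0.84357974; θ=atan2(y, x)=25.6031° ≈ 25.6°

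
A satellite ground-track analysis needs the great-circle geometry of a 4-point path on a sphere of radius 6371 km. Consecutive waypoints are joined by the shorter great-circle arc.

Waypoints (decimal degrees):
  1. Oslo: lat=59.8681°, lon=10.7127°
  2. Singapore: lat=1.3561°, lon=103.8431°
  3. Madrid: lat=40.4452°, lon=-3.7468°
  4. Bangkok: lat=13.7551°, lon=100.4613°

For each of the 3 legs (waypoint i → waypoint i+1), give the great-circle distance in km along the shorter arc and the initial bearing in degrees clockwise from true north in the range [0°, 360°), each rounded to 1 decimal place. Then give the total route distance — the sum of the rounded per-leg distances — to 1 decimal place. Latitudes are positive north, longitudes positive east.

Leg 1: φ1=1.0448955, φ2=0.0236684, Δφ=-1.0212271, Δλ=1.6254321 rad; a=sin²(Δφ/2)+cosφ1·cosφ2·sin²(Δλ/2)=0.5034685950; c=2·atan2(√a, √(1-a))=1.577733572; dist=6371·c=10051.741 ≈ 10051.7 km; running total=10051.7 km
Leg 1 bearing: y=sinΔλ·cosφ2=0.99822817, x=cosφ1·sinφ2-sinφ1·cosφ2·cosΔλ=0.05909648; θ=atan2(y, x)=86.6120° ≈ 86.6°
Leg 2: φ1=0.0236684, φ2=0.7059019, Δφ=0.6822335, Δλ=-1.8777980 rad; a=sin²(Δφ/2)+cosφ1·cosφ2·sin²(Δλ/2)=0.6072832717; c=2·atan2(√a, √(1-a))=1.787044342; dist=6371·c=11385.260 ≈ 11385.3 km; running total=21437.0 km
Leg 2 bearing: y=sinΔλ·cosφ2=-0.72544417, x=cosφ1·sinφ2-sinφ1·cosφ2·cosΔλ=0.65398161; θ=atan2(y, x)=-47.9656° <0 so +360° → 312.0344° ≈ 312.0°
Leg 3: φ1=0.7059019, φ2=0.2400718, Δφ=-0.4658301, Δλ=1.8187745 rad; a=sin²(Δφ/2)+cosφ1·cosφ2·sin²(Δλ/2)=0.5135925172; c=2·atan2(√a, √(1-a))=1.597984711; dist=6371·c=10180.761 ≈ 10180.8 km; running total=31617.8 km
Leg 3 bearing: y=sinΔλ·cosφ2=0.94160884, x=cosφ1·sinφ2-sinφ1·cosφ2·cosΔλ=0.33560953; θ=atan2(y, x)=70.3828° ≈ 70.4°

Leg 1: dist=10051.7 km, bearing=86.6°
Leg 2: dist=11385.3 km, bearing=312.0°
Leg 3: dist=10180.8 km, bearing=70.4°
Total: 31617.8 km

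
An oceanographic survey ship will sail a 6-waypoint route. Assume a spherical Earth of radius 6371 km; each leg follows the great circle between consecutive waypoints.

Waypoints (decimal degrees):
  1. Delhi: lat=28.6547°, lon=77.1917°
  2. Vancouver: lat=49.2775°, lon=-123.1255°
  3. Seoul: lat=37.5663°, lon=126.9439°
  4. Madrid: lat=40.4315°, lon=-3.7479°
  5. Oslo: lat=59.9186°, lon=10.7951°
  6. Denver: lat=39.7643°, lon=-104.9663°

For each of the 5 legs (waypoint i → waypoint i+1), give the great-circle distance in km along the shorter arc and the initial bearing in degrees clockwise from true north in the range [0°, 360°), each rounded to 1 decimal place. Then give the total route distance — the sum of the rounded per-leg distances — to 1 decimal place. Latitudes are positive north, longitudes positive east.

Leg 1: φ1=0.5001189, φ2=0.8600546, Δφ=0.3599358, Δλ=-3.4961947 rad; a=sin²(Δφ/2)+cosφ1·cosφ2·sin²(Δλ/2)=0.5867255719; c=2·atan2(√a, √(1-a))=1.745129182; dist=6371·c=11118.218 ≈ 11118.2 km; running total=11118.2 km
Leg 1 bearing: y=sinΔλ·cosφ2=0.22652313, x=cosφ1·sinφ2-sinφ1·cosφ2·cosΔλ=0.95843726; θ=atan2(y, x)=13.2976° ≈ 13.3°
Leg 2: φ1=0.8600546, φ2=0.6556556, Δφ=-0.2043990, Δλ=4.3645344 rad; a=sin²(Δφ/2)+cosφ1·cosφ2·sin²(Δλ/2)=0.3571072539; c=2·atan2(√a, √(1-a))=1.280970321; dist=6371·c=8161.062 ≈ 8161.1 km; running total=19279.3 km
Leg 2 bearing: y=sinΔλ·cosφ2=-0.74517366, x=cosφ1·sinφ2-sinφ1·cosφ2·cosΔλ=0.60253039; θ=atan2(y, x)=-51.0418° <0 so +360° → 308.9582° ≈ 309.0°
Leg 3: φ1=0.6556556, φ2=0.7056628, Δφ=0.0500072, Δλ=-2.2810022 rad; a=sin²(Δφ/2)+cosφ1·cosφ2·sin²(Δλ/2)=0.4989887500; c=2·atan2(√a, √(1-a))=1.568773825; dist=6371·c=9994.658 ≈ 9994.7 km; running total=29274.0 km
Leg 3 bearing: y=sinΔλ·cosφ2=-0.57714914, x=cosφ1·sinφ2-sinφ1·cosφ2·cosΔλ=0.81663626; θ=atan2(y, x)=-35.2504° <0 so +360° → 324.7496° ≈ 324.7°
Leg 4: φ1=0.7056628, φ2=1.0457769, Δφ=0.3401141, Δλ=0.2538232 rad; a=sin²(Δφ/2)+cosφ1·cosφ2·sin²(Δλ/2)=0.0347538554; c=2·atan2(√a, √(1-a))=0.375041859; dist=6371·c=2389.392 ≈ 2389.4 km; running total=31663.4 km
Leg 4 bearing: y=sinΔλ·cosφ2=0.12586208, x=cosφ1·sinφ2-sinφ1·cosφ2·cosΔλ=0.34400993; θ=atan2(y, x)=20.0959° ≈ 20.1°
Leg 5: φ1=1.0457769, φ2=0.6940180, Δφ=-0.3517589, Δλ=-2.0204176 rad; a=sin²(Δφ/2)+cosφ1·cosφ2·sin²(Δλ/2)=0.3069866312; c=2·atan2(√a, √(1-a))=1.174475754; dist=6371·c=7482.585 ≈ 7482.6 km; running total=39146.0 km
Leg 5 bearing: y=sinΔλ·cosφ2=-0.69228426, x=cosφ1·sinφ2-sinφ1·cosφ2·cosΔλ=0.60969325; θ=atan2(y, x)=-48.6297° <0 so +360° → 311.3703° ≈ 311.4°

Leg 1: dist=11118.2 km, bearing=13.3°
Leg 2: dist=8161.1 km, bearing=309.0°
Leg 3: dist=9994.7 km, bearing=324.7°
Leg 4: dist=2389.4 km, bearing=20.1°
Leg 5: dist=7482.6 km, bearing=311.4°
Total: 39146.0 km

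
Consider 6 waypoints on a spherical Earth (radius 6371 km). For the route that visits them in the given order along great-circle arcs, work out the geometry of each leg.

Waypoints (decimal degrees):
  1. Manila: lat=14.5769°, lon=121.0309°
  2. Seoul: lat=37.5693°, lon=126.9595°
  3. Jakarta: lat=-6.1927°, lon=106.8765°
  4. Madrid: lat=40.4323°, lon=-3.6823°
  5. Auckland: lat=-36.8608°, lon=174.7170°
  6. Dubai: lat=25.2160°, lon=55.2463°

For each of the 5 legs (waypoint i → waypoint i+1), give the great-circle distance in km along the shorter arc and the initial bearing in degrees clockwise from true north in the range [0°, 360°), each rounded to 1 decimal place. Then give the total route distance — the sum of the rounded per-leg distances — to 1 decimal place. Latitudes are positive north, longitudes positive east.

Leg 1: φ1=0.2544149, φ2=0.6557080, Δφ=0.4012931, Δλ=0.1034736 rad; a=sin²(Δφ/2)+cosφ1·cosφ2·sin²(Δλ/2)=0.0417731324; c=2·atan2(√a, √(1-a))=0.411670328; dist=6371·c=2622.752 ≈ 2622.8 km; running total=2622.8 km
Leg 1 bearing: y=sinΔλ·cosφ2=0.08186860, x=cosφ1·sinφ2-sinφ1·cosφ2·cosΔλ=0.39167599; θ=atan2(y, x)=11.8061° ≈ 11.8°
Leg 2: φ1=0.6557080, φ2=-0.1080830, Δφ=-0.7637910, Δλ=-0.3505145 rad; a=sin²(Δφ/2)+cosφ1·cosφ2·sin²(Δλ/2)=0.1628468843; c=2·atan2(√a, √(1-a))=0.830771519; dist=6371·c=5292.845 ≈ 5292.8 km; running total=7915.6 km
Leg 2 bearing: y=sinΔλ·cosφ2=-0.34137732, x=cosφ1·sinφ2-sinφ1·cosφ2·cosΔλ=-0.65480732; θ=atan2(y, x)=-152.4652° <0 so +360° → 207.5348° ≈ 207.5°
Leg 3: φ1=-0.1080830, φ2=0.7056768, Δφ=0.8137598, Δλ=-1.9296151 rad; a=sin²(Δφ/2)+cosφ1·cosφ2·sin²(Δλ/2)=0.6678504259; c=2·atan2(√a, √(1-a))=1.913145487; dist=6371·c=12188.6499 ≈ 12188.6 km; running total=20104.2 km
Leg 3 bearing: y=sinΔλ·cosφ2=-0.71269546, x=cosφ1·sinφ2-sinφ1·cosφ2·cosΔλ=0.61593028; θ=atan2(y, x)=-49.1656° <0 so +360° → 310.8344° ≈ 310.8°
Leg 4: φ1=0.7056768, φ2=-0.6433423, Δφ=-1.3490191, Δλ=3.1136552 rad; a=sin²(Δφ/2)+cosφ1·cosφ2·sin²(Δλ/2)=0.9989100931; c=2·atan2(√a, √(1-a))=3.075553178; dist=6371·c=19594.349 ≈ 19594.3 km; running total=39698.5 km
Leg 4 bearing: y=sinΔλ·cosφ2=0.02234974, x=cosφ1·sinφ2-sinφ1·cosφ2·cosΔλ=0.06209159; θ=atan2(y, x)=19.7962° ≈ 19.8°
Leg 5: φ1=-0.6433423, φ2=0.4401022, Δφ=1.0834445, Δλ=-2.0851571 rad; a=sin²(Δφ/2)+cosφ1·cosφ2·sin²(Δλ/2)=0.8058424698; c=2·atan2(√a, √(1-a))=2.228985034; dist=6371·c=14200.864 ≈ 14200.9 km; running total=53899.4 km
Leg 5 bearing: y=sinΔλ·cosφ2=-0.78764558, x=cosφ1·sinφ2-sinφ1·cosφ2·cosΔλ=0.07386457; θ=atan2(y, x)=-84.6425° <0 so +360° → 275.3575° ≈ 275.4°

Leg 1: dist=2622.8 km, bearing=11.8°
Leg 2: dist=5292.8 km, bearing=207.5°
Leg 3: dist=12188.6 km, bearing=310.8°
Leg 4: dist=19594.3 km, bearing=19.8°
Leg 5: dist=14200.9 km, bearing=275.4°
Total: 53899.4 km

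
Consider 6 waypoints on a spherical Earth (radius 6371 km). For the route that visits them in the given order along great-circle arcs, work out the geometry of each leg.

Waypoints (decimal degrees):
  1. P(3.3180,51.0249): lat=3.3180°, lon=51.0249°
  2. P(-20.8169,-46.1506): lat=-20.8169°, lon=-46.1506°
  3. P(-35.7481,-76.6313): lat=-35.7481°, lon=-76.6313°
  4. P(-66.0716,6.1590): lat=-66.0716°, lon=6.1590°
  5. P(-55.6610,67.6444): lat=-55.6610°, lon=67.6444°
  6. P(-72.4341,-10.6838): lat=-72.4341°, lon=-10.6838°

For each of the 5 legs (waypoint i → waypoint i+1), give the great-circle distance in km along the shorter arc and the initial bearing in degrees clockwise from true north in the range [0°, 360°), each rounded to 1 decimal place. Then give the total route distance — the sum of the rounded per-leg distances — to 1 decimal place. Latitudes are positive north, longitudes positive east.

Leg 1: dist=10883.9 km, bearing=249.4°
Leg 2: dist=3394.4 km, bearing=234.1°
Leg 3: dist=6102.1 km, bearing=150.5°
Leg 4: dist=3362.0 km, bearing=100.2°
Leg 5: dist=3864.0 km, bearing=211.2°
Total: 27606.4 km

Leg 1: φ1=0.0579100, φ2=-0.3633234, Δφ=-0.4212335, Δλ=-1.6960324 rad; a=sin²(Δφ/2)+cosφ1·cosφ2·sin²(Δλ/2)=0.5685640208; c=2·atan2(√a, √(1-a))=1.708357808; dist=6371·c=10883.948 ≈ 10883.9 km; running total=10883.9 km
Leg 1 bearing: y=sinΔλ·cosφ2=-0.92740035, x=cosφ1·sinφ2-sinφ1·cosφ2·cosΔλ=-0.34802944; θ=atan2(y, x)=-110.5698° <0 so +360° → 249.4302° ≈ 249.4°
Leg 2: φ1=-0.3633234, φ2=-0.6239220, Δφ=-0.2605986, Δλ=-0.5319886 rad; a=sin²(Δφ/2)+cosφ1·cosφ2·sin²(Δλ/2)=0.0693021901; c=2·atan2(√a, √(1-a))=0.532785386; dist=6371·c=3394.376 ≈ 3394.4 km; running total=14278.3 km
Leg 2 bearing: y=sinΔλ·cosφ2=-0.41167918, x=cosφ1·sinφ2-sinφ1·cosφ2·cosΔλ=-0.29751947; θ=atan2(y, x)=-125.8555° <0 so +360° → 234.1445° ≈ 234.1°
Leg 3: φ1=-0.6239220, φ2=-1.1531670, Δφ=-0.5292449, Δλ=1.4449633 rad; a=sin²(Δφ/2)+cosφ1·cosφ2·sin²(Δλ/2)=0.2123385988; c=2·atan2(√a, √(1-a))=0.957797574; dist=6371·c=6102.128 ≈ 6102.1 km; running total=20380.4 km
Leg 3 bearing: y=sinΔλ·cosφ2=0.40238786, x=cosφ1·sinφ2-sinφ1·cosφ2·cosΔλ=-0.71210089; θ=atan2(y, x)=150.5305° ≈ 150.5°
Leg 4: φ1=-1.1531670, φ2=-0.9714677, Δφ=0.1816992, Δλ=1.0731227 rad; a=sin²(Δφ/2)+cosφ1·cosφ2·sin²(Δλ/2)=0.0680160928; c=2·atan2(√a, √(1-a))=0.527699404; dist=6371·c=3361.973 ≈ 3362.0 km; running total=23742.4 km
Leg 4 bearing: y=sinΔλ·cosφ2=0.49566178, x=cosφ1·sinφ2-sinφ1·cosφ2·cosΔλ=-0.08876380; θ=atan2(y, x)=100.1530° ≈ 100.2°
Leg 5: φ1=-0.9714677, φ2=-1.2642135, Δφ=-0.2927458, Δλ=-1.3670850 rad; a=sin²(Δφ/2)+cosφ1·cosφ2·sin²(Δλ/2)=0.0891735261; c=2·atan2(√a, √(1-a))=0.606491371; dist=6371·c=3863.957 ≈ 3864.0 km; running total=27606.4 km
Leg 5 bearing: y=sinΔλ·cosφ2=-0.29556202, x=cosφ1·sinφ2-sinφ1·cosφ2·cosΔλ=-0.48737001; θ=atan2(y, x)=-148.7656° <0 so +360° → 211.2344° ≈ 211.2°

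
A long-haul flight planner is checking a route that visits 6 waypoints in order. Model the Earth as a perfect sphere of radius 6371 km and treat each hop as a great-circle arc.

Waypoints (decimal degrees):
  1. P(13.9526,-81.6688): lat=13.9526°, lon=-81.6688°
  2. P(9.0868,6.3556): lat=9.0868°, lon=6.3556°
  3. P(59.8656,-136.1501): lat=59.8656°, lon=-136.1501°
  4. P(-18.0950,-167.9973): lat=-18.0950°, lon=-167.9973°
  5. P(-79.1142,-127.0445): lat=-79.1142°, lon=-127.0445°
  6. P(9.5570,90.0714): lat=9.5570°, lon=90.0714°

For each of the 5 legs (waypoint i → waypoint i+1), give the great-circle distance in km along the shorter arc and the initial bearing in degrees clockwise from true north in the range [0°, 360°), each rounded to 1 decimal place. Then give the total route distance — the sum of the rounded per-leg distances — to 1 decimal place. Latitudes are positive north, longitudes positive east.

Leg 1: dist=9554.1 km, bearing=81.6°
Leg 2: dist=11661.7 km, bearing=341.6°
Leg 3: dist=9133.6 km, bearing=210.4°
Leg 4: dist=7100.8 km, bearing=172.1°
Leg 5: dist=12026.0 km, bearing=218.8°
Total: 49476.2 km

Leg 1: φ1=0.2435188, φ2=0.1585946, Δφ=-0.0849242, Δλ=1.5363156 rad; a=sin²(Δφ/2)+cosφ1·cosφ2·sin²(Δλ/2)=0.4644415185; c=2·atan2(√a, √(1-a))=1.499619280; dist=6371·c=9554.074 ≈ 9554.1 km; running total=9554.1 km
Leg 1 bearing: y=sinΔλ·cosφ2=0.98686328, x=cosφ1·sinφ2-sinφ1·cosφ2·cosΔλ=0.14506293; θ=atan2(y, x)=81.6378° ≈ 81.6°
Leg 2: φ1=0.1585946, φ2=1.0448518, Δφ=0.8862573, Δλ=-2.4871937 rad; a=sin²(Δφ/2)+cosφ1·cosφ2·sin²(Δλ/2)=0.6283662772; c=2·atan2(√a, √(1-a))=1.830436244; dist=6371·c=11661.709 ≈ 11661.7 km; running total=21215.8 km
Leg 2 bearing: y=sinΔλ·cosφ2=-0.30557692, x=cosφ1·sinφ2-sinφ1·cosφ2·cosΔλ=0.91690302; θ=atan2(y, x)=-18.4317° <0 so +360° → 341.5683° ≈ 341.6°
Leg 3: φ1=1.0448518, φ2=-0.3158173, Δφ=-1.3606692, Δλ=-0.5558385 rad; a=sin²(Δφ/2)+cosφ1·cosφ2·sin²(Δλ/2)=0.4316271947; c=2·atan2(√a, √(1-a))=1.433620914; dist=6371·c=9133.599 ≈ 9133.6 km; running total=30349.4 km
Leg 3 bearing: y=sinΔλ·cosφ2=-0.50155940, x=cosφ1·sinφ2-sinφ1·cosφ2·cosΔλ=-0.85424751; θ=atan2(y, x)=-149.5813° <0 so +360° → 210.4187° ≈ 210.4°
Leg 4: φ1=-0.3158173, φ2=-1.3808033, Δφ=-1.0649859, Δλ=0.7147612 rad; a=sin²(Δφ/2)+cosφ1·cosφ2·sin²(Δλ/2)=0.2797095461; c=2·atan2(√a, √(1-a))=1.114550658; dist=6371·c=7100.802 ≈ 7100.8 km; running total=37450.2 km
Leg 4 bearing: y=sinΔλ·cosφ2=0.12378065, x=cosφ1·sinφ2-sinφ1·cosφ2·cosΔλ=-0.88913824; θ=atan2(y, x)=172.0746° ≈ 172.1°
Leg 5: φ1=-1.3808033, φ2=0.1668011, Δφ=1.5476044, Δλ=3.7893873 rad; a=sin²(Δφ/2)+cosφ1·cosφ2·sin²(Δλ/2)=0.6557723889; c=2·atan2(√a, √(1-a))=1.887614613; dist=6371·c=12025.993 ≈ 12026.0 km; running total=49476.2 km
Leg 5 bearing: y=sinΔλ·cosφ2=-0.59505426, x=cosφ1·sinφ2-sinφ1·cosφ2·cosΔλ=-0.74084431; θ=atan2(y, x)=-141.2282° <0 so +360° → 218.7718° ≈ 218.8°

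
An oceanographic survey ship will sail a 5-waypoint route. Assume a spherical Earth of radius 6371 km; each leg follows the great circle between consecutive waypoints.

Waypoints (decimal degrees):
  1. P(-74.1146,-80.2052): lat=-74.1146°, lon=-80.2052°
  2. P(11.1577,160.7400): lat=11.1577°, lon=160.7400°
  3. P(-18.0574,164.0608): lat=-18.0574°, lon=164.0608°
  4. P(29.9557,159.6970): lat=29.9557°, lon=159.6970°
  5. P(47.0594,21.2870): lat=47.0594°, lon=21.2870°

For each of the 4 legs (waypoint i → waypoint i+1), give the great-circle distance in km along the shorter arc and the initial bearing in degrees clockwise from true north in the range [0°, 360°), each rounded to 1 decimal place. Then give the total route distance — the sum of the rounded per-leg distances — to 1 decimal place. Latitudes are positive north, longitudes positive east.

Leg 1: dist=12059.5 km, bearing=244.7°
Leg 2: dist=3269.0 km, bearing=173.6°
Leg 3: dist=5359.3 km, bearing=354.9°
Leg 4: dist=10491.6 km, bearing=333.0°
Total: 31179.4 km

Leg 1: φ1=-1.2935438, φ2=0.1947386, Δφ=1.4882824, Δλ=4.2052871 rad; a=sin²(Δφ/2)+cosφ1·cosφ2·sin²(Δλ/2)=0.6582678653; c=2·atan2(√a, √(1-a))=1.892871522; dist=6371·c=12059.484 ≈ 12059.5 km; running total=12059.5 km
Leg 1 bearing: y=sinΔλ·cosφ2=-0.85763258, x=cosφ1·sinφ2-sinφ1·cosφ2·cosΔλ=-0.40530420; θ=atan2(y, x)=-115.2947° <0 so +360° → 244.7053° ≈ 244.7°
Leg 2: φ1=0.1947386, φ2=-0.3151611, Δφ=-0.5098997, Δλ=0.0579589 rad; a=sin²(Δφ/2)+cosφ1·cosφ2·sin²(Δλ/2)=0.0643863965; c=2·atan2(√a, √(1-a))=0.513099511; dist=6371·c=3268.957 ≈ 3269.0 km; running total=15328.5 km
Leg 2 bearing: y=sinΔλ·cosφ2=0.05507337, x=cosφ1·sinφ2-sinφ1·cosφ2·cosΔλ=-0.48778077; θ=atan2(y, x)=173.5582° ≈ 173.6°
Leg 3: φ1=-0.3151611, φ2=0.5228256, Δφ=0.8379867, Δλ=-0.0761627 rad; a=sin²(Δφ/2)+cosφ1·cosφ2·sin²(Δλ/2)=0.1667136590; c=2·atan2(√a, √(1-a))=0.841194757; dist=6371·c=5359.252 ≈ 5359.3 km; running total=20687.8 km
Leg 3 bearing: y=sinΔλ·cosφ2=-0.06592446, x=cosφ1·sinφ2-sinφ1·cosφ2·cosΔλ=0.74251924; θ=atan2(y, x)=-5.0737° <0 so +360° → 354.9263° ≈ 354.9°
Leg 4: φ1=0.5228256, φ2=0.8213415, Δφ=0.2985159, Δλ=-2.4157102 rad; a=sin²(Δφ/2)+cosφ1·cosφ2·sin²(Δλ/2)=0.5379522335; c=2·atan2(√a, √(1-a))=1.646773871; dist=6371·c=10491.596 ≈ 10491.6 km; running total=31179.4 km
Leg 4 bearing: y=sinΔλ·cosφ2=-0.45220403, x=cosφ1·sinφ2-sinφ1·cosφ2·cosΔλ=0.88867881; θ=atan2(y, x)=-26.9693° <0 so +360° → 333.0307° ≈ 333.0°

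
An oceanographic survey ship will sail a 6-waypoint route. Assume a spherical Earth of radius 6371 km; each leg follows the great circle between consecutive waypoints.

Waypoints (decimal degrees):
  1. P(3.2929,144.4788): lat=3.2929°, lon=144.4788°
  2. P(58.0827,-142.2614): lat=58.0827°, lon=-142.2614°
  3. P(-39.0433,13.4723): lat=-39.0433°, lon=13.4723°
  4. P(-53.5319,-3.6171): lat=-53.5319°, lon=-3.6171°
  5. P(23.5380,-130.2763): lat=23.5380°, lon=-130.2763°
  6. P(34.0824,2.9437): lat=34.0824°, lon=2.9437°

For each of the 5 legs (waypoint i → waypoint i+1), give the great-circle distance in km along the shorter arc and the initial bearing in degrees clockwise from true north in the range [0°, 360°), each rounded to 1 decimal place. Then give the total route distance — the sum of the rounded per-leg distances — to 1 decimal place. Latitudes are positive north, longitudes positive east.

Leg 1: dist=8719.6 km, bearing=31.1°
Leg 2: dist=17276.3 km, bearing=50.0°
Leg 3: dist=2067.3 km, bearing=213.2°
Leg 4: dist=14486.3 km, bearing=254.6°
Leg 5: dist=11923.3 km, bearing=39.2°
Total: 54472.8 km

Leg 1: φ1=0.0574719, φ2=1.0137344, Δφ=0.9562624, Δλ=-5.0045606 rad; a=sin²(Δφ/2)+cosφ1·cosφ2·sin²(Δλ/2)=0.3996070808; c=2·atan2(√a, √(1-a))=1.368636297; dist=6371·c=8719.582 ≈ 8719.6 km; running total=8719.6 km
Leg 1 bearing: y=sinΔλ·cosφ2=0.50628891, x=cosφ1·sinφ2-sinφ1·cosφ2·cosΔλ=0.83866357; θ=atan2(y, x)=31.1188° ≈ 31.1°
Leg 2: φ1=1.0137344, φ2=-0.6814341, Δφ=-1.6951685, Δλ=2.7180658 rad; a=sin²(Δφ/2)+cosφ1·cosφ2·sin²(Δλ/2)=0.9545070445; c=2·atan2(√a, √(1-a))=2.711708626; dist=6371·c=17276.296 ≈ 17276.3 km; running total=25995.9 km
Leg 2 bearing: y=sinΔλ·cosφ2=0.31919452, x=cosφ1·sinφ2-sinφ1·cosφ2·cosΔλ=0.26797061; θ=atan2(y, x)=49.9858° ≈ 50.0°
Leg 3: φ1=-0.6814341, φ2=-0.9343079, Δφ=-0.2528738, Δλ=-0.2982663 rad; a=sin²(Δφ/2)+cosφ1·cosφ2·sin²(Δλ/2)=0.0260924393; c=2·atan2(√a, √(1-a))=0.324484759; dist=6371·c=2067.292 ≈ 2067.3 km; running total=28063.2 km
Leg 3 bearing: y=sinΔλ·cosφ2=-0.17466516, x=cosφ1·sinφ2-sinφ1·cosφ2·cosΔλ=-0.26671816; θ=atan2(y, x)=-146.7805° <0 so +360° → 213.2195° ≈ 213.2°
Leg 4: φ1=-0.9343079, φ2=0.4108156, Δφ=1.3451235, Δλ=-2.2106201 rad; a=sin²(Δφ/2)+cosφ1·cosφ2·sin²(Δλ/2)=0.8232525829; c=2·atan2(√a, √(1-a))=2.273790893; dist=6371·c=14486.322 ≈ 14486.3 km; running total=42549.5 km
Leg 4 bearing: y=sinΔλ·cosφ2=-0.73545420, x=cosφ1·sinφ2-sinφ1·cosφ2·cosΔλ=-0.20282551; θ=atan2(y, x)=-105.4179° <0 so +360° → 254.5821° ≈ 254.6°
Leg 5: φ1=0.4108156, φ2=0.5948501, Δφ=0.1840345, Δλ=2.3251276 rad; a=sin²(Δφ/2)+cosφ1·cosφ2·sin²(Δλ/2)=0.6480948529; c=2·atan2(√a, √(1-a))=1.871497202; dist=6371·c=11923.309 ≈ 11923.3 km; running total=54472.8 km
Leg 5 bearing: y=sinΔλ·cosφ2=0.60355757, x=cosφ1·sinφ2-sinφ1·cosφ2·cosΔλ=0.74026341; θ=atan2(y, x)=39.1913° ≈ 39.2°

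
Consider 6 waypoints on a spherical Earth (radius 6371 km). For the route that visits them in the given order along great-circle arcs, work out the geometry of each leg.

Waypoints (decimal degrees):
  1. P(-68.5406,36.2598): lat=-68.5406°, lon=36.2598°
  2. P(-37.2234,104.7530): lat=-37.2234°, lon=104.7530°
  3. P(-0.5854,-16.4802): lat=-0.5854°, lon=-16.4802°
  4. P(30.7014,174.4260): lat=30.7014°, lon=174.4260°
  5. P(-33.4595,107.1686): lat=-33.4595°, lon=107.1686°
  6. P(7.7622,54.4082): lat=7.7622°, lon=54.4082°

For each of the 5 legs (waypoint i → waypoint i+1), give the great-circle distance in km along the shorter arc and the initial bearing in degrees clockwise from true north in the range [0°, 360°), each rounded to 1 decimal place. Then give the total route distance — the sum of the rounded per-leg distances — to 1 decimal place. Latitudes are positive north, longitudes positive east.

Leg 1: dist=5331.7 km, bearing=86.1°
Leg 2: dist=12675.9 km, bearing=249.4°
Leg 3: dist=16474.1 km, bearing=342.0°
Leg 4: dist=10034.2 km, bearing=230.3°
Leg 5: dist=7205.5 km, bearing=299.3°
Total: 51721.4 km

Leg 1: φ1=-1.1962591, φ2=-0.6496709, Δφ=0.5465883, Δλ=1.1954319 rad; a=sin²(Δφ/2)+cosφ1·cosφ2·sin²(Δλ/2)=0.1651059067; c=2·atan2(√a, √(1-a))=0.836872827; dist=6371·c=5331.717 ≈ 5331.7 km; running total=5331.7 km
Leg 1 bearing: y=sinΔλ·cosφ2=0.74084098, x=cosφ1·sinφ2-sinφ1·cosφ2·cosΔλ=0.05038274; θ=atan2(y, x)=86.1094° ≈ 86.1°
Leg 2: φ1=-0.6496709, φ2=-0.0102172, Δφ=0.6394537, Δλ=-2.1159185 rad; a=sin²(Δφ/2)+cosφ1·cosφ2·sin²(Δλ/2)=0.7033443071; c=2·atan2(√a, √(1-a))=1.989622774; dist=6371·c=12675.887 ≈ 12675.9 km; running total=18007.6 km
Leg 2 bearing: y=sinΔλ·cosφ2=-0.85501932, x=cosφ1·sinφ2-sinφ1·cosφ2·cosΔλ=-0.32178617; θ=atan2(y, x)=-110.6238° <0 so +360° → 249.3762° ≈ 249.4°
Leg 3: φ1=-0.0102172, φ2=0.5358405, Δφ=0.5460577, Δλ=3.3319418 rad; a=sin²(Δφ/2)+cosφ1·cosφ2·sin²(Δλ/2)=0.9247409667; c=2·atan2(√a, √(1-a))=2.585798945; dist=6371·c=16474.125 ≈ 16474.1 km; running total=34481.7 km
Leg 3 bearing: y=sinΔλ·cosφ2=-0.16268315, x=cosφ1·sinφ2-sinφ1·cosφ2·cosΔλ=0.50191099; θ=atan2(y, x)=-17.9589° <0 so +360° → 342.0411° ≈ 342.0°
Leg 4: φ1=0.5358405, φ2=-0.5839784, Δφ=-1.1198190, Δλ=-1.1738631 rad; a=sin²(Δφ/2)+cosφ1·cosφ2·sin²(Δλ/2)=0.5020894740; c=2·atan2(√a, √(1-a))=1.574975287; dist=6371·c=10034.168 ≈ 10034.2 km; running total=44515.9 km
Leg 4 bearing: y=sinΔλ·cosφ2=-0.76941157, x=cosφ1·sinφ2-sinφ1·cosφ2·cosΔλ=-0.63873967; θ=atan2(y, x)=-129.6983° <0 so +360° → 230.3017° ≈ 230.3°
Leg 5: φ1=-0.5839784, φ2=0.1354759, Δφ=0.7194544, Δλ=-0.9208427 rad; a=sin²(Δφ/2)+cosφ1·cosφ2·sin²(Δλ/2)=0.2871152254; c=2·atan2(√a, √(1-a))=1.130984122; dist=6371·c=7205.500 ≈ 7205.5 km; running total=51721.4 km
Leg 5 bearing: y=sinΔλ·cosφ2=-0.78881721, x=cosφ1·sinφ2-sinφ1·cosφ2·cosΔλ=0.44326932; θ=atan2(y, x)=-60.6665° <0 so +360° → 299.3335° ≈ 299.3°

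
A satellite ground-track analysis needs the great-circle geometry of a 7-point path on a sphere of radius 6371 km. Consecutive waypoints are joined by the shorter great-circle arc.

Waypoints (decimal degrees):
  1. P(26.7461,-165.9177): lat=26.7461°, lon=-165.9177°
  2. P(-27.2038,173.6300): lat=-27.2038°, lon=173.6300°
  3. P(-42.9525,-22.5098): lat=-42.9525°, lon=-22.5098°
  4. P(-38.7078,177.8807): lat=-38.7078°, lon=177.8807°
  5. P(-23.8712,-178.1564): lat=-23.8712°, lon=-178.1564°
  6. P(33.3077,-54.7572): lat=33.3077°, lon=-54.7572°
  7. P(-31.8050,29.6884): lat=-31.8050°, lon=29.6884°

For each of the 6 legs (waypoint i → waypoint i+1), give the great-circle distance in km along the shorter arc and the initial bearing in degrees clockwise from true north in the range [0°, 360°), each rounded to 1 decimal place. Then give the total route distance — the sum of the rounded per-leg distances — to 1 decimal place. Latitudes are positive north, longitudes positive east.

Leg 1: dist=6385.2 km, bearing=201.6°
Leg 2: dist=12041.1 km, bearing=167.6°
Leg 3: dist=10705.0 km, bearing=195.9°
Leg 4: dist=1691.7 km, bearing=13.9°
Leg 5: dist=14456.4 km, bearing=65.6°
Leg 6: dist=11425.1 km, bearing=119.9°
Total: 56704.5 km

Leg 1: φ1=0.4668075, φ2=-0.4747959, Δφ=-0.9416034, Δλ=5.9262253 rad; a=sin²(Δφ/2)+cosφ1·cosφ2·sin²(Δλ/2)=0.2307865599; c=2·atan2(√a, √(1-a))=1.002227156; dist=6371·c=6385.189 ≈ 6385.2 km; running total=6385.2 km
Leg 1 bearing: y=sinΔλ·cosφ2=-0.31077591, x=cosφ1·sinφ2-sinφ1·cosφ2·cosΔλ=-0.78327187; θ=atan2(y, x)=-158.3585° <0 so +360° → 201.6415° ≈ 201.6°
Leg 2: φ1=-0.4747959, φ2=-0.7496625, Δφ=-0.2748667, Δλ=-3.4232853 rad; a=sin²(Δφ/2)+cosφ1·cosφ2·sin²(Δλ/2)=0.6568993762; c=2·atan2(√a, √(1-a))=1.889987565; dist=6371·c=12041.111 ≈ 12041.1 km; running total=18426.3 km
Leg 2 bearing: y=sinΔλ·cosφ2=0.20346025, x=cosφ1·sinφ2-sinφ1·cosφ2·cosΔλ=-0.92743424; θ=atan2(y, x)=167.6265° ≈ 167.6°
Leg 3: φ1=-0.7496625, φ2=-0.6755786, Δφ=0.0740840, Δλ=3.4974740 rad; a=sin²(Δφ/2)+cosφ1·cosφ2·sin²(Δλ/2)=0.5546267258; c=2·atan2(√a, √(1-a))=1.680268302; dist=6371·c=10704.989 ≈ 10705.0 km; running total=29131.3 km
Leg 3 bearing: y=sinΔλ·cosφ2=-0.27188528, x=cosφ1·sinφ2-sinφ1·cosφ2·cosΔλ=-0.95610778; θ=atan2(y, x)=-164.1260° <0 so +360° → 195.8740° ≈ 195.9°
Leg 4: φ1=-0.6755786, φ2=-0.4166310, Δφ=0.2589475, Δλ=-6.2140197 rad; a=sin²(Δφ/2)+cosφ1·cosφ2·sin²(Δλ/2)=0.0175230890; c=2·atan2(√a, √(1-a))=0.265528976; dist=6371·c=1691.685 ≈ 1691.7 km; running total=30823.0 km
Leg 4 bearing: y=sinΔλ·cosφ2=0.06319863, x=cosφ1·sinφ2-sinφ1·cosφ2·cosΔλ=0.25469600; θ=atan2(y, x)=13.9356° ≈ 13.9°
Leg 5: φ1=-0.4166310, φ2=0.5813290, Δφ=0.9979601, Δλ=2.1537223 rad; a=sin²(Δφ/2)+cosφ1·cosφ2·sin²(Δλ/2)=0.8214585700; c=2·atan2(√a, √(1-a))=2.269097129; dist=6371·c=14456.418 ≈ 14456.4 km; running total=45279.4 km
Leg 5 bearing: y=sinΔλ·cosφ2=0.69771681, x=cosφ1·sinφ2-sinφ1·cosφ2·cosΔλ=0.31598862; θ=atan2(y, x)=65.6347° ≈ 65.6°
Leg 6: φ1=0.5813290, φ2=-0.5551020, Δφ=-1.1364310, Δλ=1.4738538 rad; a=sin²(Δφ/2)+cosφ1·cosφ2·sin²(Δλ/2)=0.6103327247; c=2·atan2(√a, √(1-a))=1.793293012; dist=6371·c=11425.070 ≈ 11425.1 km; running total=56704.5 km
Leg 6 bearing: y=sinΔλ·cosφ2=0.84585646, x=cosφ1·sinφ2-sinφ1·cosφ2·cosΔλ=-0.48562703; θ=atan2(y, x)=119.8612° ≈ 119.9°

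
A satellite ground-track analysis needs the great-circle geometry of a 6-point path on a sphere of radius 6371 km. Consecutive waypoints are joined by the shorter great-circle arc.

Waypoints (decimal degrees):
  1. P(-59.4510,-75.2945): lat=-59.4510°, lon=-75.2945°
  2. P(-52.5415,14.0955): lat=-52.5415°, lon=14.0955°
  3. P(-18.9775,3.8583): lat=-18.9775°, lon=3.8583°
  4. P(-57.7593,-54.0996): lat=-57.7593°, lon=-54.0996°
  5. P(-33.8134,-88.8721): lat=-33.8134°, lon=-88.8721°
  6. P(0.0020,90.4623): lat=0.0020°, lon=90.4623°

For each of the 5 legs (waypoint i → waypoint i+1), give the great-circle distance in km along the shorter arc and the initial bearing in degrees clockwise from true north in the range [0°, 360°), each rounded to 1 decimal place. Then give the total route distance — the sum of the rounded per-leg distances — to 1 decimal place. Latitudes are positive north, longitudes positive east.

Leg 1: dist=5183.3 km, bearing=123.2°
Leg 2: dist=3836.4 km, bearing=342.7°
Leg 3: dist=6352.8 km, bearing=212.6°
Leg 4: dist=3714.7 km, bearing=300.6°
Leg 5: dist=16254.8 km, bearing=178.8°
Total: 35342.0 km

Leg 1: φ1=-1.0376157, φ2=-0.9170222, Δφ=0.1205935, Δλ=1.5601498 rad; a=sin²(Δφ/2)+cosφ1·cosφ2·sin²(Δλ/2)=0.1565488166; c=2·atan2(√a, √(1-a))=0.813578218; dist=6371·c=5183.307 ≈ 5183.3 km; running total=5183.3 km
Leg 1 bearing: y=sinΔλ·cosφ2=0.60815217, x=cosφ1·sinφ2-sinφ1·cosφ2·cosΔλ=-0.39788953; θ=atan2(y, x)=123.1951° ≈ 123.2°
Leg 2: φ1=-0.9170222, φ2=-0.3312199, Δφ=0.5858023, Δλ=-0.1786728 rad; a=sin²(Δφ/2)+cosφ1·cosφ2·sin²(Δλ/2)=0.0879435169; c=2·atan2(√a, √(1-a))=0.602161936; dist=6371·c=3836.374 ≈ 3836.4 km; running total=9019.7 km
Leg 2 bearing: y=sinΔλ·cosφ2=-0.16806377, x=cosφ1·sinφ2-sinφ1·cosφ2·cosΔλ=0.54091810; θ=atan2(y, x)=-17.2601° <0 so +360° → 342.7399° ≈ 342.7°
Leg 3: φ1=-0.3312199, φ2=-1.0080900, Δφ=-0.6768701, Δλ=-1.0115562 rad; a=sin²(Δφ/2)+cosφ1·cosφ2·sin²(Δλ/2)=0.2286477269; c=2·atan2(√a, √(1-a))=0.997142564; dist=6371·c=6352.795 ≈ 6352.8 km; running total=15372.5 km
Leg 3 bearing: y=sinΔλ·cosφ2=-0.45220651, x=cosφ1·sinφ2-sinφ1·cosφ2·cosΔλ=-0.70780015; θ=atan2(y, x)=-147.4259° <0 so +360° → 212.5741° ≈ 212.6°
Leg 4: φ1=-1.0080900, φ2=-0.5901552, Δφ=0.4179348, Δλ=-0.6068946 rad; a=sin²(Δφ/2)+cosφ1·cosφ2·sin²(Δλ/2)=0.0826118438; c=2·atan2(√a, √(1-a))=0.583069936; dist=6371·c=3714.739 ≈ 3714.7 km; running total=19087.2 km
Leg 4 bearing: y=sinΔλ·cosφ2=-0.47385233, x=cosφ1·sinφ2-sinφ1·cosφ2·cosΔλ=0.28037916; θ=atan2(y, x)=-59.3871° <0 so +360° → 300.6129° ≈ 300.6°
Leg 5: φ1=-0.5901552, φ2=0.0000349, Δφ=0.5901901, Δλ=3.1299757 rad; a=sin²(Δφ/2)+cosφ1·cosφ2·sin²(Δλ/2)=0.9154088528; c=2·atan2(√a, √(1-a))=2.551371658; dist=6371·c=16254.789 ≈ 16254.8 km; running total=35342.0 km
Leg 5 bearing: y=sinΔλ·cosφ2=0.01161665, x=cosφ1·sinφ2-sinφ1·cosφ2·cosΔλ=-0.55642339; θ=atan2(y, x)=178.8040° ≈ 178.8°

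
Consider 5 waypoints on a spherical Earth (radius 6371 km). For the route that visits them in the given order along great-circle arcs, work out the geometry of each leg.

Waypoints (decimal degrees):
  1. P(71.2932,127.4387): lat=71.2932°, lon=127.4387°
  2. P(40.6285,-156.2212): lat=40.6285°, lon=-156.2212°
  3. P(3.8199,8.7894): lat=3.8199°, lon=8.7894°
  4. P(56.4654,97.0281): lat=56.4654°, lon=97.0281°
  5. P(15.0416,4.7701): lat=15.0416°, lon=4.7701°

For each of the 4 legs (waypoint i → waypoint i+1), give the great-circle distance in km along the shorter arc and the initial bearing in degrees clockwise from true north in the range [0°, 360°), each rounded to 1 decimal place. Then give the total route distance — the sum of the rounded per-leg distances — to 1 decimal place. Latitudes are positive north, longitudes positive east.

Leg 1: φ1=1.2443011, φ2=0.7091011, Δφ=-0.5352000, Δλ=-4.9507992 rad; a=sin²(Δφ/2)+cosφ1·cosφ2·sin²(Δλ/2)=0.1628814793; c=2·atan2(√a, √(1-a))=0.830865211; dist=6371·c=5293.442 ≈ 5293.4 km; running total=5293.4 km
Leg 1 bearing: y=sinΔλ·cosφ2=0.73748040, x=cosφ1·sinφ2-sinφ1·cosφ2·cosΔλ=0.03907772; θ=atan2(y, x)=86.9668° ≈ 87.0°
Leg 2: φ1=0.7091011, φ2=0.0666698, Δφ=-0.6424313, Δλ=2.8799783 rad; a=sin²(Δφ/2)+cosφ1·cosφ2·sin²(Δλ/2)=0.8440572909; c=2·atan2(√a, √(1-a))=2.329683748; dist=6371·c=14842.415 ≈ 14842.4 km; running total=20135.8 km
Leg 2 bearing: y=sinΔλ·cosφ2=0.25806574, x=cosφ1·sinφ2-sinφ1·cosφ2·cosΔλ=0.67815956; θ=atan2(y, x)=20.8337° ≈ 20.8°
Leg 3: φ1=0.0666698, φ2=0.9855071, Δφ=0.9188373, Δλ=1.5400558 rad; a=sin²(Δφ/2)+cosφ1·cosφ2·sin²(Δλ/2)=0.4637632366; c=2·atan2(√a, √(1-a))=1.498259206; dist=6371·c=9545.409 ≈ 9545.4 km; running total=29681.2 km
Leg 3 bearing: y=sinΔλ·cosφ2=0.55217945, x=cosφ1·sinφ2-sinφ1·cosφ2·cosΔλ=0.83056935; θ=atan2(y, x)=33.6168° ≈ 33.6°
Leg 4: φ1=0.9855071, φ2=0.2625254, Δφ=-0.7229817, Δλ=-1.6102059 rad; a=sin²(Δφ/2)+cosφ1·cosφ2·sin²(Δλ/2)=0.4023481423; c=2·atan2(√a, √(1-a))=1.374229207; dist=6371·c=8755.214 ≈ 8755.2 km; running total=38436.4 km
Leg 4 bearing: y=sinΔλ·cosφ2=-0.96498780, x=cosφ1·sinφ2-sinφ1·cosφ2·cosΔλ=0.17508569; θ=atan2(y, x)=-79.7162° <0 so +360° → 280.2838° ≈ 280.3°

Leg 1: dist=5293.4 km, bearing=87.0°
Leg 2: dist=14842.4 km, bearing=20.8°
Leg 3: dist=9545.4 km, bearing=33.6°
Leg 4: dist=8755.2 km, bearing=280.3°
Total: 38436.4 km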